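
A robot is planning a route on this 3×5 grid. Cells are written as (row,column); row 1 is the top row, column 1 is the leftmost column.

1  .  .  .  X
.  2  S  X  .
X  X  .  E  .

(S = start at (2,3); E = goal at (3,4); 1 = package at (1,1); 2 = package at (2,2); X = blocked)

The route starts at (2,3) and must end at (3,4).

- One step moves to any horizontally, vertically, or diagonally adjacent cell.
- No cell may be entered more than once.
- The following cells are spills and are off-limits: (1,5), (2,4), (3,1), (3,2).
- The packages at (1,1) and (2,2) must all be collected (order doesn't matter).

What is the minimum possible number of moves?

5

Any route passes through (1,1) and (2,2) in some order between (2,3) and (3,4). Summing Chebyshev distances along each leg and taking the cheapest ordering ((2,3) → (1,1) → (2,2) → (3,4)) gives a lower bound of 2 + 1 + 2 = 5 moves.
A route of 5 moves achieves this: (2,3) → (1,2) → (1,1) → (2,2) → (3,3) → (3,4).
Since 5 matches the lower bound, it is optimal.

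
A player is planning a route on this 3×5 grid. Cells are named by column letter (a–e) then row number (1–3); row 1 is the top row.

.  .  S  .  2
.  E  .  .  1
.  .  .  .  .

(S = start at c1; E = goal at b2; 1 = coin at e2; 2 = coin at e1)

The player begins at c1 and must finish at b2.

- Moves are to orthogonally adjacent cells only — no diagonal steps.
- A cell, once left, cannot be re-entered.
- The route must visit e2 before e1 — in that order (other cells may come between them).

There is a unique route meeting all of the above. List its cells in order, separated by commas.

c1, b1, a1, a2, a3, b3, c3, d3, e3, e2, e1, d1, d2, c2, b2

The waypoints must appear in the order e2, e1, with no cell reused.
Route from c1: 2× left (reaching a1), 2× down (reaching a3), 4× right (reaching e3), 2× up (reaching e1), left to d1, down to d2, 2× left (reaching b2) — 14 moves in all.
Check: order respected (1 at step 9, 2 at step 10).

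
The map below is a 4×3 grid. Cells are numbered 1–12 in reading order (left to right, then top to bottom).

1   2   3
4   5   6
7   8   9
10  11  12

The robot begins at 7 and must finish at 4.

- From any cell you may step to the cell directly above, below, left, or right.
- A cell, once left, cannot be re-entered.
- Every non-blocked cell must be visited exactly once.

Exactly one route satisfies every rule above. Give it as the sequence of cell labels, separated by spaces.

Need to visit all 12 open cells exactly once, starting at 7 and ending at 4.
Route from 7: down to 10, 2× right (reaching 12), up to 9, left to 8, up to 5, right to 6, up to 3, 2× left (reaching 1), down to 4 — 11 moves in all.
Check: all 12 open cells covered.

7 10 11 12 9 8 5 6 3 2 1 4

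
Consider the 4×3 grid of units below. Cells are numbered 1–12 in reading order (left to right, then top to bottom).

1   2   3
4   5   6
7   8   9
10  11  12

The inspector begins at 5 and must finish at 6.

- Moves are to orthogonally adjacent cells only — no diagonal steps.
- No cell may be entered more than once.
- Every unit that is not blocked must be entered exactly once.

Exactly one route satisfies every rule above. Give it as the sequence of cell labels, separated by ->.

Need to visit all 12 open cells exactly once, starting at 5 and ending at 6.
Cell 3 has only two open neighbours (6 and 2), so the path must pass straight through it: one of those is the cell it's entered from and the other is where it exits.
Route from 5: down 1 to 8, right 1 to 9, down 1 to 12, left 2 to 10, up 3 to 1, right 2 to 3, down 1 to 6 — 11 moves in all.
Check: all 12 open cells covered.

5 -> 8 -> 9 -> 12 -> 11 -> 10 -> 7 -> 4 -> 1 -> 2 -> 3 -> 6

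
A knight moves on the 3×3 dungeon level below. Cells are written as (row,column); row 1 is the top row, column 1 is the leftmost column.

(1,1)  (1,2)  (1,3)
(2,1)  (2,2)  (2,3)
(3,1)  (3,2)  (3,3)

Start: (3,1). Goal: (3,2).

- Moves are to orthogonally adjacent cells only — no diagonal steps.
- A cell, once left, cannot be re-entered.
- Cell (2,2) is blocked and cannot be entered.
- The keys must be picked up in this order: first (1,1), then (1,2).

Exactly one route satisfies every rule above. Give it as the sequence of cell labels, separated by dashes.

(3,1) - (2,1) - (1,1) - (1,2) - (1,3) - (2,3) - (3,3) - (3,2)

The waypoints must appear in the order (1,1), (1,2), with no cell reused.
Route from (3,1): 2× up (reaching (1,1)), 2× right (reaching (1,3)), 2× down (reaching (3,3)), left to (3,2) — 7 moves in all.
Check: order respected ((1,1) at step 2, (1,2) at step 3).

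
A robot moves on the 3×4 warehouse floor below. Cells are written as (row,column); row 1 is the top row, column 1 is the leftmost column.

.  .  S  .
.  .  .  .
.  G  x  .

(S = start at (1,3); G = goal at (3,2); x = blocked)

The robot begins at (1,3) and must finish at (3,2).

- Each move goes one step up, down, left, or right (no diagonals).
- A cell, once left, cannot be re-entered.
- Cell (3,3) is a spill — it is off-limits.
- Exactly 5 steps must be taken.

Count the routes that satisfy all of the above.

5

Need simple routes of exactly 5 moves from (1,3) to (3,2) (Manhattan distance 3, so 1 moves are spent on a detour and 1 undoing it).
Enumerating: (1,3) (2,3) (2,2) (2,1) (3,1) (3,2) | (1,3) (1,2) (2,2) (2,1) (3,1) (3,2) | (1,3) (1,2) (1,1) (2,1) (3,1) (3,2) | (1,3) (1,2) (1,1) (2,1) (2,2) (3,2) | (1,3) (1,4) (2,4) (2,3) (2,2) (3,2).
That gives 5 routes.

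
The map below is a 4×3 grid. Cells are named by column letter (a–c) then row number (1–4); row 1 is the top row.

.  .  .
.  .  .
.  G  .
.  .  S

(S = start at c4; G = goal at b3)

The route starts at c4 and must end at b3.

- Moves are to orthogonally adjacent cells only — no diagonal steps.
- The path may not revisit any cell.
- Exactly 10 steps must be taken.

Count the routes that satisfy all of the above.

Need simple routes of exactly 10 moves from c4 to b3 (Manhattan distance 2, so 4 moves are spent on a detour and 4 undoing it).
Enumerating: c4 c3 c2 c1 b1 b2 a2 a3 a4 b4 b3 | c4 c3 c2 c1 b1 a1 a2 a3 a4 b4 b3 | c4 c3 c2 b2 b1 a1 a2 a3 a4 b4 b3 | c4 b4 a4 a3 a2 a1 b1 b2 c2 c3 b3 | c4 b4 a4 a3 a2 a1 b1 c1 c2 c3 b3 | c4 b4 a4 a3 a2 a1 b1 c1 c2 b2 b3 | c4 b4 a4 a3 a2 b2 b1 c1 c2 c3 b3.
That gives 7 routes.

7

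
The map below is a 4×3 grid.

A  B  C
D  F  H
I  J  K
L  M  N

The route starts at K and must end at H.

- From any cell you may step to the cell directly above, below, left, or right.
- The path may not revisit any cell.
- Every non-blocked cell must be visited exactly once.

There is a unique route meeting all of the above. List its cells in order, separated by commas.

Need to visit all 12 open cells exactly once, starting at K and ending at H.
Route from K: down to N, 2× left (reaching L), up to I, right to J, up to F, left to D, up to A, 2× right (reaching C), down to H — 11 moves in all.
Check: all 12 open cells covered.

K, N, M, L, I, J, F, D, A, B, C, H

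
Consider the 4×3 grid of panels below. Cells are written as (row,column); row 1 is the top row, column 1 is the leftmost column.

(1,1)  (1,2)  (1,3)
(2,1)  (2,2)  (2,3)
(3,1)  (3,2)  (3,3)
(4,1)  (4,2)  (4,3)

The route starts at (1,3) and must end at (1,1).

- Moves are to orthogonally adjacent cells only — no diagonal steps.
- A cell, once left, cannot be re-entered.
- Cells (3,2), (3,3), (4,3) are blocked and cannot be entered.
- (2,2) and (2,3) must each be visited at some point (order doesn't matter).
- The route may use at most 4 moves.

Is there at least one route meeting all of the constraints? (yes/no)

yes

One route that works: (1,3) → (2,3) → (2,2) → (1,2) → (1,1).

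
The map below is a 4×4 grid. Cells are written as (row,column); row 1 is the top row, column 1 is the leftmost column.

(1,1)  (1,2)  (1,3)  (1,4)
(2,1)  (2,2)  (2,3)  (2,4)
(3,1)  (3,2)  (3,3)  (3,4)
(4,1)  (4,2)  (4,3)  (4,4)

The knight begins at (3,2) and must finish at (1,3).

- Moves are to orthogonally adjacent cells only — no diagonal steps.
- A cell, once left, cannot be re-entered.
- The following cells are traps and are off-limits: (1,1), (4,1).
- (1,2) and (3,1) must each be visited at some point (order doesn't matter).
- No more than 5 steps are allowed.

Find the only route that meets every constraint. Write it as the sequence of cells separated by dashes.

Any route must reach (1,2) and (3,1) and still end at (1,3) within 5 moves, so the order of the required stops is forced.
Route from (3,2): left to (3,1), up to (2,1), right to (2,2), up to (1,2), right to (1,3) — 5 moves in all.
Check: all required cells visited; 5 ≤ 5 moves.

(3,2) - (3,1) - (2,1) - (2,2) - (1,2) - (1,3)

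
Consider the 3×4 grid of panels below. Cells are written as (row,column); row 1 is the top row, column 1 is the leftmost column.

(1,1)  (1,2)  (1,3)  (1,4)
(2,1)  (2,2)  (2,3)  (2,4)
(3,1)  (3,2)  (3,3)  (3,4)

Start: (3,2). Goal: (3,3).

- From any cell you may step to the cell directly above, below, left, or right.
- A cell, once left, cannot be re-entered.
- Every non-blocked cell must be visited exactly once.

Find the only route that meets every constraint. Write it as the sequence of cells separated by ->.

Need to visit all 12 open cells exactly once, starting at (3,2) and ending at (3,3).
Route from (3,2): left to (3,1), 2× up (reaching (1,1)), right to (1,2), down to (2,2), right to (2,3), up to (1,3), right to (1,4), 2× down (reaching (3,4)), left to (3,3) — 11 moves in all.
Check: all 12 open cells covered.

(3,2) -> (3,1) -> (2,1) -> (1,1) -> (1,2) -> (2,2) -> (2,3) -> (1,3) -> (1,4) -> (2,4) -> (3,4) -> (3,3)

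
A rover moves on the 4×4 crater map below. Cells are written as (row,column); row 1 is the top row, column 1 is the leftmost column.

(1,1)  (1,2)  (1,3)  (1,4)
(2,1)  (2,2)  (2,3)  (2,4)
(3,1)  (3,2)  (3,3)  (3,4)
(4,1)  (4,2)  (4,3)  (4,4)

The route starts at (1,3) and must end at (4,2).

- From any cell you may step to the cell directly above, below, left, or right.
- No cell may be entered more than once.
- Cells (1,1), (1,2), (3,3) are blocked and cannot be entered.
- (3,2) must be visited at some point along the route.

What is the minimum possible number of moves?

4

Any route passes through (3,2) somewhere between (1,3) and (4,2). Summing Manhattan distances along the two legs ((1,3) → (3,2) → (4,2)) gives a lower bound of 3 + 1 = 4 moves.
A route of 4 moves achieves this: (1,3) → (2,3) → (2,2) → (3,2) → (4,2).
Since 4 matches the lower bound, it is optimal.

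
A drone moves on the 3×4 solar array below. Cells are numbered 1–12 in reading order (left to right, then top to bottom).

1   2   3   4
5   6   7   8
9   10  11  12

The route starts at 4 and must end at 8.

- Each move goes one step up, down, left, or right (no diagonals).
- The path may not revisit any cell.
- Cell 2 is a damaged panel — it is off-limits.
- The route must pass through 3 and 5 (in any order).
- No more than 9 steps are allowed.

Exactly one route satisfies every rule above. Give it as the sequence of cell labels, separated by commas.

4, 3, 7, 6, 5, 9, 10, 11, 12, 8

The budget equals the shortest possible length, so every move has to be on a shortest route through the required cells.
Route from 4: left to 3, down to 7, 2× left (reaching 5), down to 9, 3× right (reaching 12), up to 8 — 9 moves in all.
Check: all required cells visited; 9 ≤ 9 moves.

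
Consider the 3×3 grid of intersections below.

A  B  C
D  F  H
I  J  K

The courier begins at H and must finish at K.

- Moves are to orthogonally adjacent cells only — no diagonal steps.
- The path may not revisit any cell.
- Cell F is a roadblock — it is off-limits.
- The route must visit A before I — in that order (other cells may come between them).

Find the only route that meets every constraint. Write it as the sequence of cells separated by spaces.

H C B A D I J K

The waypoints must appear in the order A, I, with no cell reused.
Route from H: up to C, 2× left (reaching A), 2× down (reaching I), 2× right (reaching K) — 7 moves in all.
Check: order respected (A at step 3, I at step 5).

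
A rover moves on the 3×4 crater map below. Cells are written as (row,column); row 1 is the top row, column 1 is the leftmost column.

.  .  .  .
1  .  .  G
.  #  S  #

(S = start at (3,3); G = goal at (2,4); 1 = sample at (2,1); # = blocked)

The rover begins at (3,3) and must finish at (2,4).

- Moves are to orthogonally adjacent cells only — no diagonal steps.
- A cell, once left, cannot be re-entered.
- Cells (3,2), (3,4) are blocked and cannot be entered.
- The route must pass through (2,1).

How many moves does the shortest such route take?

Any route passes through (2,1) somewhere between (3,3) and (2,4). Summing Manhattan distances along the two legs ((3,3) → (2,1) → (2,4)) gives a lower bound of 3 + 3 = 6 moves.
The shortest route satisfying every rule uses 8 moves: (3,3) → (2,3) → (2,2) → (2,1) → (1,1) → (1,2) → (1,3) → (1,4) → (2,4).
The no-revisit rule (legs can't share cells) pushes the minimum above the 6-move bound; an exhaustive check rules out every length from 6 to 7, leaving 8 as the minimum.

8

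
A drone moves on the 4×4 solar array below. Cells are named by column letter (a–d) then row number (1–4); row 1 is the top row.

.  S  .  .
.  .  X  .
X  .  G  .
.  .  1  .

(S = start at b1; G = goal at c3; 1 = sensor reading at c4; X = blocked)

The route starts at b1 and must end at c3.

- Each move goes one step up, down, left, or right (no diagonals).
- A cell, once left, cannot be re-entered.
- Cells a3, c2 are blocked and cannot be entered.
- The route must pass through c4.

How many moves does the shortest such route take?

Any route passes through c4 somewhere between b1 and c3. Summing Manhattan distances along the two legs (b1 → c4 → c3) gives a lower bound of 4 + 1 = 5 moves.
A route of 5 moves achieves this: b1 → b2 → b3 → b4 → c4 → c3.
Since 5 matches the lower bound, it is optimal.

5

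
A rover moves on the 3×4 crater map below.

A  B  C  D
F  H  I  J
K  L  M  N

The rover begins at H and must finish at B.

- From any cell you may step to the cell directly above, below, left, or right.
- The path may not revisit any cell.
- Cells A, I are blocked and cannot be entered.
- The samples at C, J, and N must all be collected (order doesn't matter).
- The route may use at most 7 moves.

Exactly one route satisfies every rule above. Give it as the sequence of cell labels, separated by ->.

H -> L -> M -> N -> J -> D -> C -> B

The 7-move cap with required stops at C, J, N leaves no slack for detours.
Route from H: down to L, 2× right (reaching N), 2× up (reaching D), 2× left (reaching B) — 7 moves in all.
Check: all required cells visited; 7 ≤ 7 moves.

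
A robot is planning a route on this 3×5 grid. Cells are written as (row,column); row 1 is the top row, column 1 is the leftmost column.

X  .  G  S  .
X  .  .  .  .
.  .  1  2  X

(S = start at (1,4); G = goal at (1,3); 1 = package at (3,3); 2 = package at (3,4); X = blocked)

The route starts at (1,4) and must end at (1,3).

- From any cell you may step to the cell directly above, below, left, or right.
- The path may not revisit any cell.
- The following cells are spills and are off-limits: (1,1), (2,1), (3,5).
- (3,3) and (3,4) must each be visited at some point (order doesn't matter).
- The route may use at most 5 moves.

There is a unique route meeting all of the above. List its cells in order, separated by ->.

(1,4) -> (2,4) -> (3,4) -> (3,3) -> (2,3) -> (1,3)

The 5-move cap with required stops at (3,3), (3,4) leaves no slack for detours.
Route from (1,4): down 2 to (3,4), left 1 to (3,3), up 2 to (1,3) — 5 moves in all.
Check: all required cells visited; 5 ≤ 5 moves.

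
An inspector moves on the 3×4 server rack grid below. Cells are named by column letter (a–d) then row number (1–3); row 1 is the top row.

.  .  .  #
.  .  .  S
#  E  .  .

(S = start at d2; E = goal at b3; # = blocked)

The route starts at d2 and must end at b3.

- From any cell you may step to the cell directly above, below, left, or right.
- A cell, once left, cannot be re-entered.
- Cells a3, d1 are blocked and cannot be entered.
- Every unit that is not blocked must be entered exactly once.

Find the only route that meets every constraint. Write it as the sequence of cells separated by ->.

Need to visit all 10 open cells exactly once, starting at d2 and ending at b3.
Cell d3 has only two open neighbours (d2 and c3), so the path must pass straight through it: one of those is the cell it's entered from and the other is where it exits.
Route from d2: down 1 to d3, left 1 to c3, up 2 to c1, left 2 to a1, down 1 to a2, right 1 to b2, down 1 to b3 — 9 moves in all.
Check: all 10 open cells covered.

d2 -> d3 -> c3 -> c2 -> c1 -> b1 -> a1 -> a2 -> b2 -> b3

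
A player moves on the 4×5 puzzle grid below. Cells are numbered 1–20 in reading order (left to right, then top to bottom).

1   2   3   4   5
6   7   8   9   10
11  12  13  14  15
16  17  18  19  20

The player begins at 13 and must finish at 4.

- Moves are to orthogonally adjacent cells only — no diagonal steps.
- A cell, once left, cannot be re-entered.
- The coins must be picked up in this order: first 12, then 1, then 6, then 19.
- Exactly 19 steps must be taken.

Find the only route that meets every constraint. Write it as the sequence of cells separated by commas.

The waypoints must appear in the order 12, 1, 6, 19, with no cell reused.
Route from 13: left 1 to 12, up 1 to 7, right 1 to 8, up 1 to 3, left 2 to 1, down 3 to 16, right 4 to 20, up 1 to 15, left 1 to 14, up 1 to 9, right 1 to 10, up 1 to 5, left 1 to 4 — 19 moves in all.
Check: order respected (12 at step 1, 1 at step 6, 6 at step 7, 19 at step 12); 19 moves as required.

13, 12, 7, 8, 3, 2, 1, 6, 11, 16, 17, 18, 19, 20, 15, 14, 9, 10, 5, 4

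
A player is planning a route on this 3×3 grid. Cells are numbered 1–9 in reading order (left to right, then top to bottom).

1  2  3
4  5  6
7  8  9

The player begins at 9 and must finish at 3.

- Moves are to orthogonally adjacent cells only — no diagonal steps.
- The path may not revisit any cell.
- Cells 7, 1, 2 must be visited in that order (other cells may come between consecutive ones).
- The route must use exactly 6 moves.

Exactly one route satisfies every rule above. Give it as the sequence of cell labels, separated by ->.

9 -> 8 -> 7 -> 4 -> 1 -> 2 -> 3

The waypoints must appear in the order 7, 1, 2, with no cell reused.
Route from 9: left 2 to 7, up 2 to 1, right 2 to 3 — 6 moves in all.
Check: order respected (7 at step 2, 1 at step 4, 2 at step 5); 6 moves as required.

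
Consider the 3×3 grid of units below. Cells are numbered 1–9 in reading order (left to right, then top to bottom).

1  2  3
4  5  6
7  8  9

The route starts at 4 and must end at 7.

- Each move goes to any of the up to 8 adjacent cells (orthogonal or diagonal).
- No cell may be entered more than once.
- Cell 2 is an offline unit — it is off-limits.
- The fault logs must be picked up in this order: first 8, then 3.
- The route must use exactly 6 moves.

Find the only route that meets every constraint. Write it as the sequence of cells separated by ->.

The waypoints must appear in the order 8, 3, with no cell reused.
Route from 4: down-right to 8, right to 9, 2× up (reaching 3), 2× down-left (reaching 7) — 6 moves in all.
Check: order respected (8 at step 1, 3 at step 4); 6 moves as required.

4 -> 8 -> 9 -> 6 -> 3 -> 5 -> 7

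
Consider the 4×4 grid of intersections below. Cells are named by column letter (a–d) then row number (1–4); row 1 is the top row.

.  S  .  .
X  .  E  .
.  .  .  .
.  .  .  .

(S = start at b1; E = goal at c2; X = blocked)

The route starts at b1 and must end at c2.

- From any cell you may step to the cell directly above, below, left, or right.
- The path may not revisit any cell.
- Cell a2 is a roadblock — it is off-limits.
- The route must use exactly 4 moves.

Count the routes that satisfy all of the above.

2

Need simple routes of exactly 4 moves from b1 to c2 (Manhattan distance 2, so 1 moves are spent on a detour and 1 undoing it).
Enumerating: b1 b2 b3 c3 c2 | b1 c1 d1 d2 c2.
That gives 2 routes.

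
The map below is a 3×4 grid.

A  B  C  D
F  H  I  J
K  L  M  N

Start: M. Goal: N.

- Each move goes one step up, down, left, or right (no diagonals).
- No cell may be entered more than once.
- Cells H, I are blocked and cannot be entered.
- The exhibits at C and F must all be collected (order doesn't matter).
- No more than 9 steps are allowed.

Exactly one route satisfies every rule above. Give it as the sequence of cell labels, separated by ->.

The budget equals the shortest possible length, so every move has to be on a shortest route through the required cells.
Route from M: left 2 to K, up 2 to A, right 3 to D, down 2 to N — 9 moves in all.
Check: all required cells visited; 9 ≤ 9 moves.

M -> L -> K -> F -> A -> B -> C -> D -> J -> N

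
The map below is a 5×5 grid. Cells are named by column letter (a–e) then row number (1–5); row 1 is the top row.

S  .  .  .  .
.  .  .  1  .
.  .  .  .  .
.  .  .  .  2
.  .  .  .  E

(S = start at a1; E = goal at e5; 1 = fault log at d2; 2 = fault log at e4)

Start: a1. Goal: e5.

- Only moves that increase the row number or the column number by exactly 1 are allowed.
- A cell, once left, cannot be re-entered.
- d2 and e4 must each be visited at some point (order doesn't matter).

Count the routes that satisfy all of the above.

12

A right/down-only route from a1 to e5 makes exactly 4 down-moves and 4 right-moves in some order.
With no other constraints that would be C(8,4) = 70 routes.
A monotone route can only reach the required cells in the order d2, e4, so split there and multiply the segment counts: a1→d2: 4; d2→e4: 3; e4→e5: 1; product = 12.
That gives 12 routes.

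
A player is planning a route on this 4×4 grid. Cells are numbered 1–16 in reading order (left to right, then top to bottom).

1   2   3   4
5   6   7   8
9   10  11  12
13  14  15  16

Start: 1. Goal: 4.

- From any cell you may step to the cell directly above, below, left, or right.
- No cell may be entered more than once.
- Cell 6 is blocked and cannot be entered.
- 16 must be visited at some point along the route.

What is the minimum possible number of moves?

Any route passes through 16 somewhere between 1 and 4. Summing Manhattan distances along the two legs (1 → 16 → 4) gives a lower bound of 6 + 3 = 9 moves.
A route of 9 moves achieves this: 1 → 5 → 9 → 13 → 14 → 15 → 16 → 12 → 8 → 4.
Since 9 matches the lower bound, it is optimal.

9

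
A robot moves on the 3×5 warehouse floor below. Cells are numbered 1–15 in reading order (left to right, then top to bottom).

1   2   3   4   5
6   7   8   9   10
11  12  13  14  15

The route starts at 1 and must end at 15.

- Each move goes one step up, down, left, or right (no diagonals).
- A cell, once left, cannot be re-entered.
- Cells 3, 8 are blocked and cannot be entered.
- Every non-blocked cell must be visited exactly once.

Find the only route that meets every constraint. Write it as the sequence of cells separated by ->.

Need to visit all 13 open cells exactly once, starting at 1 and ending at 15.
Cell 13 has only two open neighbours (12 and 14), so the path must pass straight through it: one of those is the cell it's entered from and the other is where it exits.
Route from 1: right to 2, down to 7, left to 6, down to 11, 3× right (reaching 14), 2× up (reaching 4), right to 5, 2× down (reaching 15) — 12 moves in all.
Check: all 13 open cells covered.

1 -> 2 -> 7 -> 6 -> 11 -> 12 -> 13 -> 14 -> 9 -> 4 -> 5 -> 10 -> 15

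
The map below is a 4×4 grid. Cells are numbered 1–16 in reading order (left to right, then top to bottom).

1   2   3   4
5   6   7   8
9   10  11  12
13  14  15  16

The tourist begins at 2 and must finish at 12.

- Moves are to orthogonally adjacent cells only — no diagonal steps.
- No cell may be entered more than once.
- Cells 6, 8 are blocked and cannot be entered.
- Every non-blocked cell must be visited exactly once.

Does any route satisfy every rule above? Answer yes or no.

no

Cell 4 has only one open neighbour but is neither the start nor the goal, so a Hamiltonian route would have to both enter and leave it through the same neighbour — impossible without revisiting.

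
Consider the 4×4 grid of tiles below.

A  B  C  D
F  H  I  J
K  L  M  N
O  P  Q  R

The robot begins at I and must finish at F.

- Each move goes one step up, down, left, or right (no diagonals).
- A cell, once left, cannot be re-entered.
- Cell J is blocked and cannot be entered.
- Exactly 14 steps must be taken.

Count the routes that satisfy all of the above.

0

Need simple routes of exactly 14 moves from I to F (Manhattan distance 2, so 6 moves are spent on a detour and 6 undoing it).
No route satisfies every constraint, so the count is 0.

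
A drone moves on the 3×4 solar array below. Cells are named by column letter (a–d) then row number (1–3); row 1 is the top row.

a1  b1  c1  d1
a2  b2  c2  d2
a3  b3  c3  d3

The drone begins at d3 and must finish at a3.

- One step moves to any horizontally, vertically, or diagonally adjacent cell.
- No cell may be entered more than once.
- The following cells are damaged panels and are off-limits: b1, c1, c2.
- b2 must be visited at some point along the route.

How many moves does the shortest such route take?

3

Any route passes through b2 somewhere between d3 and a3. Summing Chebyshev distances along the two legs (d3 → b2 → a3) gives a lower bound of 2 + 1 = 3 moves.
A route of 3 moves achieves this: d3 → c3 → b2 → a3.
Since 3 matches the lower bound, it is optimal.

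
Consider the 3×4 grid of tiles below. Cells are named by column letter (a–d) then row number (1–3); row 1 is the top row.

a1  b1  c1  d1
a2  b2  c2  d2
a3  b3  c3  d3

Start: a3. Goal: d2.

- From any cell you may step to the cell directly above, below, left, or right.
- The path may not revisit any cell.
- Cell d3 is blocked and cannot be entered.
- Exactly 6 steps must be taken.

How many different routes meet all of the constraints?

11

Need simple routes of exactly 6 moves from a3 to d2 (Manhattan distance 4, so 1 moves are spent on a detour and 1 undoing it).
Branch systematically from the start, pruning whenever the remaining move budget drops below the Manhattan distance to d2 or differs from it in parity. Grouping the completions by first move — via a2: 7; via b3: 4 — and summing: 7 + 4 = 11.
That gives 11 routes.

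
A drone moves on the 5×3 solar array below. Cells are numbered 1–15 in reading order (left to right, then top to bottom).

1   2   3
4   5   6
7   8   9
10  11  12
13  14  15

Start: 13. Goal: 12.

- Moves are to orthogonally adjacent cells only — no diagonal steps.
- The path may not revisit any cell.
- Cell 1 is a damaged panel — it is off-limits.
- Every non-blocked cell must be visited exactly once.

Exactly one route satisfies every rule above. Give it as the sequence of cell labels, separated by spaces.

13 10 7 4 5 2 3 6 9 8 11 14 15 12

Need to visit all 14 open cells exactly once, starting at 13 and ending at 12.
Route from 13: 3× up (reaching 4), right to 5, up to 2, right to 3, 2× down (reaching 9), left to 8, 2× down (reaching 14), right to 15, up to 12 — 13 moves in all.
Check: all 14 open cells covered.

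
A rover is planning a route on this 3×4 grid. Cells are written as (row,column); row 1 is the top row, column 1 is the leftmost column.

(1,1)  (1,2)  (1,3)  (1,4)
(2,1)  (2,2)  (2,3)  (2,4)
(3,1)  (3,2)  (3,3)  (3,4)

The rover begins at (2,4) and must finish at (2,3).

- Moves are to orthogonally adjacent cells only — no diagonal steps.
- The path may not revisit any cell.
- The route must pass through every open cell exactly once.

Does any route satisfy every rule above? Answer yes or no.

Exhausting the options from (2,4), every branch either would have to re-enter a cell already used or reaches the goal with a constraint still unmet.

no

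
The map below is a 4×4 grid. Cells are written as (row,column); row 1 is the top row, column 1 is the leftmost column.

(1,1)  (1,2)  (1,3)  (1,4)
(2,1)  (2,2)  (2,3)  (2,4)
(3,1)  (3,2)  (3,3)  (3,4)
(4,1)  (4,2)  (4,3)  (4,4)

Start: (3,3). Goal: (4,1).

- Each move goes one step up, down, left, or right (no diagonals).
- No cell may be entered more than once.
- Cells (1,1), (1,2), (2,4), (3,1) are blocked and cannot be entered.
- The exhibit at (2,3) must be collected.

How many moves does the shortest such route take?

5

Any route passes through (2,3) somewhere between (3,3) and (4,1). Summing Manhattan distances along the two legs ((3,3) → (2,3) → (4,1)) gives a lower bound of 1 + 4 = 5 moves.
A route of 5 moves achieves this: (3,3) → (2,3) → (2,2) → (3,2) → (4,2) → (4,1).
Since 5 matches the lower bound, it is optimal.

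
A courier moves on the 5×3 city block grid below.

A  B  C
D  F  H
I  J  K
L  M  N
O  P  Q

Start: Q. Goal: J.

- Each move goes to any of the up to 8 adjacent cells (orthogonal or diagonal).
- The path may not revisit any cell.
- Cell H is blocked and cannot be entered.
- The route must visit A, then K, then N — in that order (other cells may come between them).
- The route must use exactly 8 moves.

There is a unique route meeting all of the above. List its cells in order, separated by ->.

The waypoints must appear in the order A, K, N, with no cell reused.
Route from Q: up-left 2 to I, up 2 to A, down-right 2 to K, down 1 to N, up-left 1 to J — 8 moves in all.
Check: order respected (A at step 4, K at step 6, N at step 7); 8 moves as required.

Q -> M -> I -> D -> A -> F -> K -> N -> J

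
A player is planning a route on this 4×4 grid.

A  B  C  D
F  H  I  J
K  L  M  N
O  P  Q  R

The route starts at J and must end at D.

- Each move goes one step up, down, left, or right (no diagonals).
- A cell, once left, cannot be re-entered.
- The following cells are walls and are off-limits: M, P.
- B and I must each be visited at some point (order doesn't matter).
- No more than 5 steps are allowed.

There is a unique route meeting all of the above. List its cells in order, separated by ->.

The 5-move cap with required stops at B, I leaves no slack for detours.
Route from J: left 2 to H, up 1 to B, right 2 to D — 5 moves in all.
Check: all required cells visited; 5 ≤ 5 moves.

J -> I -> H -> B -> C -> D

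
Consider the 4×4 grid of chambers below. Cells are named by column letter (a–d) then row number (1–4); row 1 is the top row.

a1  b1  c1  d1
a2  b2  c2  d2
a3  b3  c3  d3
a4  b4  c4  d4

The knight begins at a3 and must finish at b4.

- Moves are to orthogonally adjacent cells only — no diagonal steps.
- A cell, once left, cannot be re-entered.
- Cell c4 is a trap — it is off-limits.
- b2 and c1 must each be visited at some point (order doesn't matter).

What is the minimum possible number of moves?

8

Any route passes through b2 and c1 in some order between a3 and b4. Summing Manhattan distances along each leg and taking the cheapest ordering (a3 → b2 → c1 → b4) gives a lower bound of 2 + 2 + 4 = 8 moves.
A route of 8 moves achieves this: a3 → a2 → a1 → b1 → c1 → c2 → b2 → b3 → b4.
Since 8 matches the lower bound, it is optimal.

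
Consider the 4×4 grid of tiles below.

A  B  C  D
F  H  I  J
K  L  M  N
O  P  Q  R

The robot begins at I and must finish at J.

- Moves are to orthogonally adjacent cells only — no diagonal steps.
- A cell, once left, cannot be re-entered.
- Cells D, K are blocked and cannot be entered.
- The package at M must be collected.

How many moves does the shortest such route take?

3

Any route passes through M somewhere between I and J. Summing Manhattan distances along the two legs (I → M → J) gives a lower bound of 1 + 2 = 3 moves.
A route of 3 moves achieves this: I → M → N → J.
Since 3 matches the lower bound, it is optimal.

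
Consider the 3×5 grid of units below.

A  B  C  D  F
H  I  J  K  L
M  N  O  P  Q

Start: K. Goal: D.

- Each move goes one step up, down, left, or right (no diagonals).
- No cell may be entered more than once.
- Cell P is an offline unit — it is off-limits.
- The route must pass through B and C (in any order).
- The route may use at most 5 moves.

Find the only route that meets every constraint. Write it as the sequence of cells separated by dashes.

The 5-move cap with required stops at B, C leaves no slack for detours.
Route from K: left 2 to I, up 1 to B, right 2 to D — 5 moves in all.
Check: all required cells visited; 5 ≤ 5 moves.

K - J - I - B - C - D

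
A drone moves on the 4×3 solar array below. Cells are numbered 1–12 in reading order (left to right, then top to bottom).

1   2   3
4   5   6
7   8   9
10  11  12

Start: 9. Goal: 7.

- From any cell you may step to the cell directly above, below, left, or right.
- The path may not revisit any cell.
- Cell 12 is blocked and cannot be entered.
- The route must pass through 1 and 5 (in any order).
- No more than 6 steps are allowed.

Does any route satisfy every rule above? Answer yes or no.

One route that works: 9 → 6 → 5 → 2 → 1 → 4 → 7.

yes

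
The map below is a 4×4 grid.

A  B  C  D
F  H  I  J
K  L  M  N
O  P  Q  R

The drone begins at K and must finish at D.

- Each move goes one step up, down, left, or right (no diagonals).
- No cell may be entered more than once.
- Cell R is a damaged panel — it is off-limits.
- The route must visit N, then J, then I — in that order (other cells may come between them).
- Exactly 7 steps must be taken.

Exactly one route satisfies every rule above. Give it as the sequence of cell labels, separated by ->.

The waypoints must appear in the order N, J, I, with no cell reused.
Route from K: right 3 to N, up 1 to J, left 1 to I, up 1 to C, right 1 to D — 7 moves in all.
Check: order respected (N at step 3, J at step 4, I at step 5); 7 moves as required.

K -> L -> M -> N -> J -> I -> C -> D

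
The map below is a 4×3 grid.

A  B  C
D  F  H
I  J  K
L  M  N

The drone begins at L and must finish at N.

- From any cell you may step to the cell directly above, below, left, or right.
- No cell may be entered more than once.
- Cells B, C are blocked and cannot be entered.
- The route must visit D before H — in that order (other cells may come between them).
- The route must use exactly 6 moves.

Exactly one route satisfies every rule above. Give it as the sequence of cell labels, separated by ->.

L -> I -> D -> F -> H -> K -> N

The waypoints must appear in the order D, H, with no cell reused.
Route from L: up 2 to D, right 2 to H, down 2 to N — 6 moves in all.
Check: order respected (D at step 2, H at step 4); 6 moves as required.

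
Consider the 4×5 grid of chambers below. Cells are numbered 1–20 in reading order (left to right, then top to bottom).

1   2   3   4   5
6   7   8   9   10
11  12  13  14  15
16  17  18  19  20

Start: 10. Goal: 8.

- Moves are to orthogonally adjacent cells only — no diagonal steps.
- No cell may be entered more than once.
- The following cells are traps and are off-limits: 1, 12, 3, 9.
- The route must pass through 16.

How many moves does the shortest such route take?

Any route passes through 16 somewhere between 10 and 8. Summing Manhattan distances along the two legs (10 → 16 → 8) gives a lower bound of 6 + 4 = 10 moves.
A route of 10 moves achieves this: 10 → 15 → 20 → 19 → 18 → 17 → 16 → 11 → 6 → 7 → 8.
Since 10 matches the lower bound, it is optimal.

10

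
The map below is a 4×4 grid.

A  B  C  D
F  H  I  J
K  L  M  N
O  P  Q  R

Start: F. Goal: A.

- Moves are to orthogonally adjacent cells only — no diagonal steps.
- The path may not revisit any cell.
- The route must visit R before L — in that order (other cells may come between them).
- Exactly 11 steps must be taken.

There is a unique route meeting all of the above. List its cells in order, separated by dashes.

The waypoints must appear in the order R, L, with no cell reused.
Route from F: down 2 to O, right 3 to R, up 1 to N, left 2 to L, up 2 to B, left 1 to A — 11 moves in all.
Check: order respected (R at step 5, L at step 8); 11 moves as required.

F - K - O - P - Q - R - N - M - L - H - B - A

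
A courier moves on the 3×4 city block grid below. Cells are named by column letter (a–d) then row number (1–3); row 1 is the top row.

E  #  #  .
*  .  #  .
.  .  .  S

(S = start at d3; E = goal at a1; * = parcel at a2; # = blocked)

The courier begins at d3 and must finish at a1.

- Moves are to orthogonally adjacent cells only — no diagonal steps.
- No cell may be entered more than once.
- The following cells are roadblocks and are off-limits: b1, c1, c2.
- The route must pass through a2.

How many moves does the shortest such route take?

5

Any route passes through a2 somewhere between d3 and a1. Summing Manhattan distances along the two legs (d3 → a2 → a1) gives a lower bound of 4 + 1 = 5 moves.
A route of 5 moves achieves this: d3 → c3 → b3 → b2 → a2 → a1.
Since 5 matches the lower bound, it is optimal.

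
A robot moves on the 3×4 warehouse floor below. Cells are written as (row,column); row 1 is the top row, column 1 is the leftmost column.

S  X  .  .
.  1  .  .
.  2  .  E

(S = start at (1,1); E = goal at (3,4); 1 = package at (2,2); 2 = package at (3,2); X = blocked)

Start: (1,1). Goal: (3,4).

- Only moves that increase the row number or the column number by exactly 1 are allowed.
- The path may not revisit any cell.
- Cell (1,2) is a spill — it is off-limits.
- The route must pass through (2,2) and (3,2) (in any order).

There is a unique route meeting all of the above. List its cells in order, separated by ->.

Moves only go right or down, so the column and row indices never decrease.
Route from (1,1): down 1 to (2,1), right 1 to (2,2), down 1 to (3,2), right 2 to (3,4) — 5 moves in all.
Check: all required cells visited.

(1,1) -> (2,1) -> (2,2) -> (3,2) -> (3,3) -> (3,4)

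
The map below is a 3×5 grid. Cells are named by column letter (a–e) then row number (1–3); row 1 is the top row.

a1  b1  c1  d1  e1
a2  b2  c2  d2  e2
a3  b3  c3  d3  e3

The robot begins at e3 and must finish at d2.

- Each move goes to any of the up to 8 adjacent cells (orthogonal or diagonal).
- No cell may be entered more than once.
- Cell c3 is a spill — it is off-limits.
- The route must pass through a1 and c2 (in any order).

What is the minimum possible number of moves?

Any route passes through a1 and c2 in some order between e3 and d2. Summing Chebyshev distances along each leg and taking the cheapest ordering (e3 → a1 → c2 → d2) gives a lower bound of 4 + 2 + 1 = 7 moves.
A route of 7 moves achieves this: e3 → d3 → c2 → b1 → a1 → b2 → c1 → d2.
Since 7 matches the lower bound, it is optimal.

7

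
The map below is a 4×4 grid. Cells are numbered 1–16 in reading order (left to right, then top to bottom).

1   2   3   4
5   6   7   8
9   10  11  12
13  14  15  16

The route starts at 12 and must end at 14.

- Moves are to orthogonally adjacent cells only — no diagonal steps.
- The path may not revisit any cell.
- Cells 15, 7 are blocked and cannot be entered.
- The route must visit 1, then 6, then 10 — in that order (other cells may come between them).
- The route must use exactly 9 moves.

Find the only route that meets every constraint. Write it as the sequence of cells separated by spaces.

12 8 4 3 2 1 5 6 10 14

The waypoints must appear in the order 1, 6, 10, with no cell reused.
Route from 12: 2× up (reaching 4), 3× left (reaching 1), down to 5, right to 6, 2× down (reaching 14) — 9 moves in all.
Check: order respected (1 at step 5, 6 at step 7, 10 at step 8); 9 moves as required.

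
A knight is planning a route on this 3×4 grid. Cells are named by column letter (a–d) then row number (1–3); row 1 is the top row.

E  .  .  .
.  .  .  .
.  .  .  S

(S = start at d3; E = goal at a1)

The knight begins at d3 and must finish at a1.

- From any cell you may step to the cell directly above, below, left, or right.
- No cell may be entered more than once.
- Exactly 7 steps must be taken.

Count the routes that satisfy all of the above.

13

Need simple routes of exactly 7 moves from d3 to a1 (Manhattan distance 5, so 1 moves are spent on a detour and 1 undoing it).
Branch systematically from the start, pruning whenever the remaining move budget drops below the Manhattan distance to a1 or differs from it in parity. Grouping the completions by first move — via d2: 8; via c3: 5 — and summing: 8 + 5 = 13.
That gives 13 routes.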